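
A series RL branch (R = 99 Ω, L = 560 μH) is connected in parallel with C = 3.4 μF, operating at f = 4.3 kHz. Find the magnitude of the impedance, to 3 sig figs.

11.0 Ω

ω = 2πf = 27020 rad/s
X_L = ωL = 15.1 Ω
X_C = 1/(ωC) = 10.9 Ω
Branch 1 (R+jX_L): Z₁ = 99.0 + j15.1 Ω, |Z₁| = 100 Ω
Branch 2 (−jX_C): Z₂ = −j10.9 Ω
Parallel: Z = Z₁Z₂/(Z₁+Z₂), |Z| = 11.0 Ω, ∠Z = -83.8°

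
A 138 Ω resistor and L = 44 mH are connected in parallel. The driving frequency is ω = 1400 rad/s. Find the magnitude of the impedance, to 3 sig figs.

X_L = ωL = 61.6 Ω
Parallel: admittances add. Y = 1/R + 1/(jωL)
Y = (0.00725 − j0.0162) S
|Y| = 0.0178 S → |Z| = 1/|Y| = 56.3 Ω, ∠Z = −∠Y = 65.9°

56.3 Ω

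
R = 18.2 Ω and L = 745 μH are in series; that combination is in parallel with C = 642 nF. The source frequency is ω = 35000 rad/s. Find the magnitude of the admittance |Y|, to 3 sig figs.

X_L = ωL = 26.1 Ω
X_C = 1/(ωC) = 44.5 Ω
Branch 1 (R+jX_L): Z₁ = 18.2 + j26.1 Ω, |Z₁| = 31.8 Ω
Branch 2 (−jX_C): Z₂ = −j44.5 Ω
Parallel: Z = Z₁Z₂/(Z₁+Z₂), |Z| = 54.6 Ω, ∠Z = 10.4°
|Y| = 1/|Z| = 18.3 mS

18.3 mS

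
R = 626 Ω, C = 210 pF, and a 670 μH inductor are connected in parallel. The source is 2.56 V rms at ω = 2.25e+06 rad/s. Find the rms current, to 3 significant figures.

4.12 mA

X_L = ωL = 1510 Ω
X_C = 1/(ωC) = 2120 Ω
Parallel: admittances add. Y = 1/R + 1/(jωL) + jωC
Y = (0.00160 − j0.000191) S
|Y| = 0.00161 S → |Z| = 1/|Y| = 622 Ω, ∠Z = −∠Y = 6.81°
I = V/|Z| = 2.56/622 = 4.12 mA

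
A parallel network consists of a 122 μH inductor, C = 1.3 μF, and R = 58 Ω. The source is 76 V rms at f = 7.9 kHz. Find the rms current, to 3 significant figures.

ω = 2πf = 49640 rad/s
X_L = ωL = 6.06 Ω
X_C = 1/(ωC) = 15.5 Ω
Parallel: admittances add. Y = 1/R + 1/(jωL) + jωC
Y = (0.0172 − j0.101) S
|Y| = 0.102 S → |Z| = 1/|Y| = 9.80 Ω, ∠Z = −∠Y = 80.3°
I = V/|Z| = 76/9.80 = 7.76 A

7.76 A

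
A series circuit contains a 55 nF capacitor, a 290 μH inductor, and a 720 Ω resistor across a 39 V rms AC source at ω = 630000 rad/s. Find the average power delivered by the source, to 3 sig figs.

2.02 W

X_L = ωL = 183 Ω
X_C = 1/(ωC) = 28.9 Ω
Net reactance X = X_L − X_C = 154 Ω
Z = 720 + j154 Ω
|Z| = √(720² + 154²) = 736 Ω
∠Z = arctan(154/720) = 12.1°
I = V/|Z| = 53.0 mA
P = VI cos φ = 39 × 0.0530 × cos(12.1°) = 2.02 W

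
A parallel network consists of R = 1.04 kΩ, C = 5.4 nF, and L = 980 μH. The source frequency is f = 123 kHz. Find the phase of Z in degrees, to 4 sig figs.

-71.37°

ω = 2πf = 772800 rad/s
X_L = ωL = 757.4 Ω
X_C = 1/(ωC) = 239.6 Ω
Parallel: admittances add. Y = 1/R + 1/(jωL) + jωC
Y = (0.0009615 + j0.002853) S
|Y| = 0.003011 S → |Z| = 1/|Y| = 332.2 Ω, ∠Z = −∠Y = -71.37°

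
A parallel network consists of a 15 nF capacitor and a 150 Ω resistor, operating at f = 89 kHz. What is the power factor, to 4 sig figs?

0.6222

ω = 2πf = 559200 rad/s
X_C = 1/(ωC) = 119.2 Ω
Parallel: admittances add. Y = 1/R + jωC
Y = (0.006667 + j0.008388) S
|Y| = 0.01071 S → |Z| = 1/|Y| = 93.33 Ω, ∠Z = −∠Y = -51.52°
cos φ = cos(-51.52°) = 0.6222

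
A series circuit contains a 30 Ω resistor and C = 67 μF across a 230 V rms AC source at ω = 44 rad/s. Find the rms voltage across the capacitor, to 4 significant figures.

X_C = 1/(ωC) = 339.2 Ω
Z = 30.00 − j339.2 Ω
|Z| = √(30.00² + 339.2²) = 340.5 Ω
I = V/|Z| = 675.4 mA
V_C = I·|Z_C| = 0.6754 × 339.2 = 229.1 V

229.1 V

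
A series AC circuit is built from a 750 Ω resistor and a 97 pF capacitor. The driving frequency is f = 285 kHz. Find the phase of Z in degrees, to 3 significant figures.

-82.6°

ω = 2πf = 1.791e+06 rad/s
X_C = 1/(ωC) = 5760 Ω
Z = 750 − j5760 Ω
|Z| = √(750² + 5760²) = 5810 Ω
∠Z = arctan(-5760/750) = -82.6°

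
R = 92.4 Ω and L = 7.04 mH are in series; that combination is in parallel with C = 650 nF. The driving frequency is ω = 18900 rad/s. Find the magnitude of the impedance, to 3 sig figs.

X_L = ωL = 133 Ω
X_C = 1/(ωC) = 81.4 Ω
Branch 1 (R+jX_L): Z₁ = 92.4 + j133 Ω, |Z₁| = 162 Ω
Branch 2 (−jX_C): Z₂ = −j81.4 Ω
Parallel: Z = Z₁Z₂/(Z₁+Z₂), |Z| = 125 Ω, ∠Z = -64.0°

125 Ω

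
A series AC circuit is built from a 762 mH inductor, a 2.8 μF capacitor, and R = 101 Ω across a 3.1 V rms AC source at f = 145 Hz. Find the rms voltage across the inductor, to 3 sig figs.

6.75 V

ω = 2πf = 911.1 rad/s
X_L = ωL = 694 Ω
X_C = 1/(ωC) = 392 Ω
Net reactance X = X_L − X_C = 302 Ω
Z = 101 + j302 Ω
|Z| = √(101² + 302²) = 319 Ω
I = V/|Z| = 9.73 mA
V_L = I·|Z_L| = 0.00973 × 694 = 6.75 V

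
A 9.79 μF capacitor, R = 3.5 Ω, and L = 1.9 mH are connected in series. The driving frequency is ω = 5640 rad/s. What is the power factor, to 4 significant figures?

X_L = ωL = 10.72 Ω
X_C = 1/(ωC) = 18.11 Ω
Net reactance X = X_L − X_C = -7.395 Ω
Z = 3.500 − j7.395 Ω
|Z| = √(3.500² + 7.395²) = 8.181 Ω
∠Z = arctan(-7.395/3.500) = -64.67°
cos φ = cos(-64.67°) = 0.4278

0.4278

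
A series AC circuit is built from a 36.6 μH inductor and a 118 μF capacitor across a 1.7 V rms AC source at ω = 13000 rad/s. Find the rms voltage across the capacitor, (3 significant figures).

6.29 V

X_L = ωL = 0.476 Ω
X_C = 1/(ωC) = 0.652 Ω
Net reactance X = X_L − X_C = -0.176 Ω
Z = − j0.176 Ω
|Z| = √(0² + 0.176²) = 0.176 Ω
I = V/|Z| = 9.65 A
V_C = I·|Z_C| = 9.65 × 0.652 = 6.29 V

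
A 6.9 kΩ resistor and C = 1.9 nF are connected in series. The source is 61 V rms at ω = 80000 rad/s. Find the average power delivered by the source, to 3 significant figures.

X_C = 1/(ωC) = 6580 Ω
Z = 6900 − j6580 Ω
|Z| = √(6900² + 6580²) = 9530 Ω
∠Z = arctan(-6580/6900) = -43.6°
I = V/|Z| = 6.40 mA
P = VI cos φ = 61 × 0.00640 × cos(-43.6°) = 282 mW

282 mW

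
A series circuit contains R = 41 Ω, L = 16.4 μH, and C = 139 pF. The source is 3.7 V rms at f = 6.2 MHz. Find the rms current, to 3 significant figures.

ω = 2πf = 3.896e+07 rad/s
X_L = ωL = 639 Ω
X_C = 1/(ωC) = 185 Ω
Net reactance X = X_L − X_C = 454 Ω
Z = 41.0 + j454 Ω
|Z| = √(41.0² + 454²) = 456 Ω
I = V/|Z| = 3.7/456 = 8.11 mA

8.11 mA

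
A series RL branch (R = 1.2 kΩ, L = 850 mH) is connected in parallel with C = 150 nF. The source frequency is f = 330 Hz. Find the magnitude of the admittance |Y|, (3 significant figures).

ω = 2πf = 2073 rad/s
X_L = ωL = 1760 Ω
X_C = 1/(ωC) = 3220 Ω
Branch 1 (R+jX_L): Z₁ = 1200 + j1760 Ω, |Z₁| = 2130 Ω
Branch 2 (−jX_C): Z₂ = −j3220 Ω
Parallel: Z = Z₁Z₂/(Z₁+Z₂), |Z| = 3640 Ω, ∠Z = 16.2°
|Y| = 1/|Z| = 275 μS

275 μS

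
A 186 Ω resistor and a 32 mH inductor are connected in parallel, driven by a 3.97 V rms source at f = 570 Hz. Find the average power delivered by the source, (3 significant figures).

ω = 2πf = 3581 rad/s
X_L = ωL = 115 Ω
Parallel: admittances add. Y = 1/R + 1/(jωL)
Y = (0.00538 − j0.00873) S
|Y| = 0.0102 S → |Z| = 1/|Y| = 97.6 Ω, ∠Z = −∠Y = 58.4°
I = V/|Z| = 40.7 mA
P = VI cos φ = 3.97 × 0.0407 × cos(58.4°) = 84.7 mW

84.7 mW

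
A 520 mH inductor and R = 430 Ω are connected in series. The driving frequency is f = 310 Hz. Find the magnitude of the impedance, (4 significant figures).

1100 Ω

ω = 2πf = 1948 rad/s
X_L = ωL = 1013 Ω
Z = 430.0 + j1013 Ω
|Z| = √(430.0² + 1013²) = 1100 Ω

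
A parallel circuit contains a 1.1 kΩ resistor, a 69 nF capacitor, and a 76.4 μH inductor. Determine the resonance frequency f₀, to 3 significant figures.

69.3 kHz

ω₀ = 1/√(LC) = 1/√(7.64e-05 × 6.9e-08) = 435500 rad/s
f₀ = ω₀/(2π) = 69.3 kHz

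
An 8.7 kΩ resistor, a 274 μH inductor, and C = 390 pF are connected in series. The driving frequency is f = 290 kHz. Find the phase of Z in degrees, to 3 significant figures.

-5.96°

ω = 2πf = 1.822e+06 rad/s
X_L = ωL = 499 Ω
X_C = 1/(ωC) = 1410 Ω
Net reactance X = X_L − X_C = -908 Ω
Z = 8700 − j908 Ω
|Z| = √(8700² + 908²) = 8750 Ω
∠Z = arctan(-908/8700) = -5.96°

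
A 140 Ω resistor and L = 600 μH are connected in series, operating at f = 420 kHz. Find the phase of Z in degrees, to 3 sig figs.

84.9°

ω = 2πf = 2.639e+06 rad/s
X_L = ωL = 1580 Ω
Z = 140 + j1580 Ω
|Z| = √(140² + 1580²) = 1590 Ω
∠Z = arctan(1580/140) = 84.9°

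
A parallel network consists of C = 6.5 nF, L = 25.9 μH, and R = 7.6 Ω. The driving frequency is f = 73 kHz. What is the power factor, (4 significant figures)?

0.8510

ω = 2πf = 458700 rad/s
X_L = ωL = 11.88 Ω
X_C = 1/(ωC) = 335.4 Ω
Parallel: admittances add. Y = 1/R + 1/(jωL) + jωC
Y = (0.1316 − j0.08120) S
|Y| = 0.1546 S → |Z| = 1/|Y| = 6.468 Ω, ∠Z = −∠Y = 31.68°
cos φ = cos(31.68°) = 0.8510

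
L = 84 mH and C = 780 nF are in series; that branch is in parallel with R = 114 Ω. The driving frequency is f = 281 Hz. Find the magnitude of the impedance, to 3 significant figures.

ω = 2πf = 1766 rad/s
X_L = ωL = 148 Ω
X_C = 1/(ωC) = 726 Ω
Branch 1: Z₁ = R = 114 Ω
Branch 2 (series LC): Z₂ = j(X_L − X_C) = −j578 Ω
Parallel: Z = Z₁Z₂/(Z₁+Z₂), |Z| = 112 Ω, ∠Z = -11.2°

112 Ω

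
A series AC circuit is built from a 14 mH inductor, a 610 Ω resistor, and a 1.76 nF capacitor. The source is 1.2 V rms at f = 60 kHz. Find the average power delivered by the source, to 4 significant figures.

ω = 2πf = 377000 rad/s
X_L = ωL = 5278 Ω
X_C = 1/(ωC) = 1507 Ω
Net reactance X = X_L − X_C = 3771 Ω
Z = 610.0 + j3771 Ω
|Z| = √(610.0² + 3771²) = 3820 Ω
∠Z = arctan(3771/610.0) = 80.81°
I = V/|Z| = 314.2 μA
P = VI cos φ = 1.2 × 0.0003142 × cos(80.81°) = 60.20 μW

60.20 μW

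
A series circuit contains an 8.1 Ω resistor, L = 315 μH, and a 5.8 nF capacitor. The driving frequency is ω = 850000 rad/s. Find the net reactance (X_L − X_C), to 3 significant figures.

64.9 Ω

X_L = ωL = 268 Ω
X_C = 1/(ωC) = 203 Ω
X = 268 − 203 = 64.9 Ω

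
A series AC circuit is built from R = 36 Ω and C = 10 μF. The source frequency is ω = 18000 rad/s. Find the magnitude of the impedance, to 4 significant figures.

36.43 Ω

X_C = 1/(ωC) = 5.556 Ω
Z = 36.00 − j5.556 Ω
|Z| = √(36.00² + 5.556²) = 36.43 Ω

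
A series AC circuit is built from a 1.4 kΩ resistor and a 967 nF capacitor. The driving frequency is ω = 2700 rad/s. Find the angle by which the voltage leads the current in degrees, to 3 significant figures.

-15.3°

X_C = 1/(ωC) = 383 Ω
Z = 1400 − j383 Ω
|Z| = √(1400² + 383²) = 1450 Ω
∠Z = arctan(-383/1400) = -15.3°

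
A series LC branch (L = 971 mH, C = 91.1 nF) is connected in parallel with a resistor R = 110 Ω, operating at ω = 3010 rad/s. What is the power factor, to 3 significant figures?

0.989

X_L = ωL = 2920 Ω
X_C = 1/(ωC) = 3650 Ω
Branch 1: Z₁ = R = 110 Ω
Branch 2 (series LC): Z₂ = j(X_L − X_C) = −j724 Ω
Parallel: Z = Z₁Z₂/(Z₁+Z₂), |Z| = 109 Ω, ∠Z = -8.64°
cos φ = cos(-8.64°) = 0.989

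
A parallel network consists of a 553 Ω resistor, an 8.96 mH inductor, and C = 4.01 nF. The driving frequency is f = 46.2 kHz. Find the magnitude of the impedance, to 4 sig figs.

507.8 Ω

ω = 2πf = 290300 rad/s
X_L = ωL = 2601 Ω
X_C = 1/(ωC) = 859.1 Ω
Parallel: admittances add. Y = 1/R + 1/(jωL) + jωC
Y = (0.001808 + j0.0007796) S
|Y| = 0.001969 S → |Z| = 1/|Y| = 507.8 Ω, ∠Z = −∠Y = -23.32°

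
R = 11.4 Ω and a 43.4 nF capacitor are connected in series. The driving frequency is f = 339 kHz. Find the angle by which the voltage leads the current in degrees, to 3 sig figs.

ω = 2πf = 2.13e+06 rad/s
X_C = 1/(ωC) = 10.8 Ω
Z = 11.4 − j10.8 Ω
|Z| = √(11.4² + 10.8²) = 15.7 Ω
∠Z = arctan(-10.8/11.4) = -43.5°

-43.5°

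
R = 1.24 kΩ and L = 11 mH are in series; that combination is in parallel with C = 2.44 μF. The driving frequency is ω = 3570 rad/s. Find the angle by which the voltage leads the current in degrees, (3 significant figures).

-84.7°

X_L = ωL = 39.3 Ω
X_C = 1/(ωC) = 115 Ω
Branch 1 (R+jX_L): Z₁ = 1240 + j39.3 Ω, |Z₁| = 1240 Ω
Branch 2 (−jX_C): Z₂ = −j115 Ω
Parallel: Z = Z₁Z₂/(Z₁+Z₂), |Z| = 115 Ω, ∠Z = -84.7°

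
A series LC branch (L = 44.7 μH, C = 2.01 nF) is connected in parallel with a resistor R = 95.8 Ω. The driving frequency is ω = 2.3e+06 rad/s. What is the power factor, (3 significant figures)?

X_L = ωL = 103 Ω
X_C = 1/(ωC) = 216 Ω
Branch 1: Z₁ = R = 95.8 Ω
Branch 2 (series LC): Z₂ = j(X_L − X_C) = −j113 Ω
Parallel: Z = Z₁Z₂/(Z₁+Z₂), |Z| = 73.2 Ω, ∠Z = -40.2°
cos φ = cos(-40.2°) = 0.764

0.764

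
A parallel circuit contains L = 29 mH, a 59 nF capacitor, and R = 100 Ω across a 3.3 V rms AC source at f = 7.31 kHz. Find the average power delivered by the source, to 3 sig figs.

ω = 2πf = 45930 rad/s
X_L = ωL = 1330 Ω
X_C = 1/(ωC) = 369 Ω
Parallel: admittances add. Y = 1/R + 1/(jωL) + jωC
Y = (0.0100 + j0.00196) S
|Y| = 0.0102 S → |Z| = 1/|Y| = 98.1 Ω, ∠Z = −∠Y = -11.1°
I = V/|Z| = 33.6 mA
P = VI cos φ = 3.3 × 0.0336 × cos(-11.1°) = 109 mW

109 mW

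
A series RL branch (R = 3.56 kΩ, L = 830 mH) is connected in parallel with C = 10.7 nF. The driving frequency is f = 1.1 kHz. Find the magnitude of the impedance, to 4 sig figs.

10660 Ω

ω = 2πf = 6912 rad/s
X_L = ωL = 5737 Ω
X_C = 1/(ωC) = 13520 Ω
Branch 1 (R+jX_L): Z₁ = 3560 + j5737 Ω, |Z₁| = 6751 Ω
Branch 2 (−jX_C): Z₂ = −j13520 Ω
Parallel: Z = Z₁Z₂/(Z₁+Z₂), |Z| = 10660 Ω, ∠Z = 33.60°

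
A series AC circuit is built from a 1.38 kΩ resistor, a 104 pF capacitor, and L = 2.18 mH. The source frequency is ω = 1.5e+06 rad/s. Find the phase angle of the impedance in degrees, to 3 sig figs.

-66.3°

X_L = ωL = 3270 Ω
X_C = 1/(ωC) = 6410 Ω
Net reactance X = X_L − X_C = -3140 Ω
Z = 1380 − j3140 Ω
|Z| = √(1380² + 3140²) = 3430 Ω
∠Z = arctan(-3140/1380) = -66.3°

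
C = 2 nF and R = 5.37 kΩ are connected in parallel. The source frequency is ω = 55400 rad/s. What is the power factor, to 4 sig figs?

X_C = 1/(ωC) = 9025 Ω
Parallel: admittances add. Y = 1/R + jωC
Y = (0.0001862 + j0.0001108) S
|Y| = 0.0002167 S → |Z| = 1/|Y| = 4615 Ω, ∠Z = −∠Y = -30.75°
cos φ = cos(-30.75°) = 0.8594

0.8594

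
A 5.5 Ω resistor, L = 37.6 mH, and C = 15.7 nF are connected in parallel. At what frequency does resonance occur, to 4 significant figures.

ω₀ = 1/√(LC) = 1/√(0.0376 × 1.57e-08) = 41160 rad/s
f₀ = ω₀/(2π) = 6.551 kHz

6.551 kHz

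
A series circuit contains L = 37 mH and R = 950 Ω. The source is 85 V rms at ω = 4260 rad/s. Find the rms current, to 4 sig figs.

88.27 mA

X_L = ωL = 157.6 Ω
Z = 950.0 + j157.6 Ω
|Z| = √(950.0² + 157.6²) = 963.0 Ω
I = V/|Z| = 85/963.0 = 88.27 mA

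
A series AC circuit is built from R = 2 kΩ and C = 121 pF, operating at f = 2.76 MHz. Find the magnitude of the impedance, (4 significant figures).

2056 Ω

ω = 2πf = 1.734e+07 rad/s
X_C = 1/(ωC) = 476.6 Ω
Z = 2000 − j476.6 Ω
|Z| = √(2000² + 476.6²) = 2056 Ω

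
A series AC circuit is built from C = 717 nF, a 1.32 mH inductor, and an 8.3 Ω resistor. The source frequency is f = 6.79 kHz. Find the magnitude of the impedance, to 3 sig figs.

ω = 2πf = 42660 rad/s
X_L = ωL = 56.3 Ω
X_C = 1/(ωC) = 32.7 Ω
Net reactance X = X_L − X_C = 23.6 Ω
Z = 8.30 + j23.6 Ω
|Z| = √(8.30² + 23.6²) = 25.0 Ω

25.0 Ω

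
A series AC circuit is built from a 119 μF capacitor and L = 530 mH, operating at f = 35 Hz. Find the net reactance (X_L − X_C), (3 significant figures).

ω = 2πf = 219.9 rad/s
X_L = ωL = 117 Ω
X_C = 1/(ωC) = 38.2 Ω
X = 117 − 38.2 = 78.3 Ω

78.3 Ω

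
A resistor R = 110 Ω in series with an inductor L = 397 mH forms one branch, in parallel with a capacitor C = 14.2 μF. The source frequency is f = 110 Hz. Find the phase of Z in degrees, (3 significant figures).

ω = 2πf = 691.2 rad/s
X_L = ωL = 274 Ω
X_C = 1/(ωC) = 102 Ω
Branch 1 (R+jX_L): Z₁ = 110 + j274 Ω, |Z₁| = 296 Ω
Branch 2 (−jX_C): Z₂ = −j102 Ω
Parallel: Z = Z₁Z₂/(Z₁+Z₂), |Z| = 147 Ω, ∠Z = -79.3°

-79.3°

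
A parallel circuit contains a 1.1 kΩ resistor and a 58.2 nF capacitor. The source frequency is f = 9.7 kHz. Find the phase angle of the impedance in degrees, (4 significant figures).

-75.63°

ω = 2πf = 60950 rad/s
X_C = 1/(ωC) = 281.9 Ω
Parallel: admittances add. Y = 1/R + jωC
Y = (0.0009091 + j0.003547) S
|Y| = 0.003662 S → |Z| = 1/|Y| = 273.1 Ω, ∠Z = −∠Y = -75.63°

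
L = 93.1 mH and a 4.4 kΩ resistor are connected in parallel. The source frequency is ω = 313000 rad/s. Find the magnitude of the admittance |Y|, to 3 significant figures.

230 μS

X_L = ωL = 29100 Ω
Parallel: admittances add. Y = 1/R + 1/(jωL)
Y = (0.000227 − j3.43e-05) S
|Y| = 0.000230 S → |Z| = 1/|Y| = 4350 Ω, ∠Z = −∠Y = 8.59°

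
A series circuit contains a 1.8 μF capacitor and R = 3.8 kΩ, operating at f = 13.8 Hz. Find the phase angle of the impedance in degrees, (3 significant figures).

-59.3°

ω = 2πf = 86.71 rad/s
X_C = 1/(ωC) = 6410 Ω
Z = 3800 − j6410 Ω
|Z| = √(3800² + 6410²) = 7450 Ω
∠Z = arctan(-6410/3800) = -59.3°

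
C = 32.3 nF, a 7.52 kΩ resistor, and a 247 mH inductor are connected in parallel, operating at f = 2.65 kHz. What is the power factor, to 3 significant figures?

0.411

ω = 2πf = 16650 rad/s
X_L = ωL = 4110 Ω
X_C = 1/(ωC) = 1860 Ω
Parallel: admittances add. Y = 1/R + 1/(jωL) + jωC
Y = (0.000133 + j0.000295) S
|Y| = 0.000323 S → |Z| = 1/|Y| = 3090 Ω, ∠Z = −∠Y = -65.7°
cos φ = cos(-65.7°) = 0.411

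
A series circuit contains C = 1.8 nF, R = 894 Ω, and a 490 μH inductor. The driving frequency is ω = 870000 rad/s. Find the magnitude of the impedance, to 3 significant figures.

X_L = ωL = 426 Ω
X_C = 1/(ωC) = 639 Ω
Net reactance X = X_L − X_C = -212 Ω
Z = 894 − j212 Ω
|Z| = √(894² + 212²) = 919 Ω

919 Ω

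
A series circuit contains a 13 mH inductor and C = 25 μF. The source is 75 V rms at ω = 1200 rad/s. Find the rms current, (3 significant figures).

4.23 A

X_L = ωL = 15.6 Ω
X_C = 1/(ωC) = 33.3 Ω
Net reactance X = X_L − X_C = -17.7 Ω
Z = − j17.7 Ω
|Z| = √(0² + 17.7²) = 17.7 Ω
I = V/|Z| = 75/17.7 = 4.23 A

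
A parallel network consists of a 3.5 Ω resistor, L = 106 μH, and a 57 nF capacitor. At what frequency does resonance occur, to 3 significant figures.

ω₀ = 1/√(LC) = 1/√(0.000106 × 5.7e-08) = 406800 rad/s
f₀ = ω₀/(2π) = 64.7 kHz

64.7 kHz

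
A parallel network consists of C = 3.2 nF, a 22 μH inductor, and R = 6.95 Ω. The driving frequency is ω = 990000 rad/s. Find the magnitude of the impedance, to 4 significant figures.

X_L = ωL = 21.78 Ω
X_C = 1/(ωC) = 315.7 Ω
Parallel: admittances add. Y = 1/R + 1/(jωL) + jωC
Y = (0.1439 − j0.04275) S
|Y| = 0.1501 S → |Z| = 1/|Y| = 6.662 Ω, ∠Z = −∠Y = 16.55°

6.662 Ω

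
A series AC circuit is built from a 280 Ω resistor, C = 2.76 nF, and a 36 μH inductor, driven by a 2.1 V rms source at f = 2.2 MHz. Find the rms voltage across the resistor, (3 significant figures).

1.07 V

ω = 2πf = 1.382e+07 rad/s
X_L = ωL = 498 Ω
X_C = 1/(ωC) = 26.2 Ω
Net reactance X = X_L − X_C = 471 Ω
Z = 280 + j471 Ω
|Z| = √(280² + 471²) = 548 Ω
I = V/|Z| = 3.83 mA
V_R = I·|Z_R| = 0.00383 × 280 = 1.07 V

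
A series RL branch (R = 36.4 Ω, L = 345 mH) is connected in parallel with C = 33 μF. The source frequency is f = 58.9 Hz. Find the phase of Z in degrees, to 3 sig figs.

-67.4°

ω = 2πf = 370.1 rad/s
X_L = ωL = 128 Ω
X_C = 1/(ωC) = 81.9 Ω
Branch 1 (R+jX_L): Z₁ = 36.4 + j128 Ω, |Z₁| = 133 Ω
Branch 2 (−jX_C): Z₂ = −j81.9 Ω
Parallel: Z = Z₁Z₂/(Z₁+Z₂), |Z| = 186 Ω, ∠Z = -67.4°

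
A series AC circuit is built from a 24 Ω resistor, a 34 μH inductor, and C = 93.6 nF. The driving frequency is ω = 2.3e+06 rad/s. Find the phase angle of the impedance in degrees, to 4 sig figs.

X_L = ωL = 78.20 Ω
X_C = 1/(ωC) = 4.645 Ω
Net reactance X = X_L − X_C = 73.55 Ω
Z = 24.00 + j73.55 Ω
|Z| = √(24.00² + 73.55²) = 77.37 Ω
∠Z = arctan(73.55/24.00) = 71.93°

71.93°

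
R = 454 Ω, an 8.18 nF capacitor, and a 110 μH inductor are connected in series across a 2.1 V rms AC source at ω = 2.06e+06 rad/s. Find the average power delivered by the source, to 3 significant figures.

X_L = ωL = 227 Ω
X_C = 1/(ωC) = 59.3 Ω
Net reactance X = X_L − X_C = 167 Ω
Z = 454 + j167 Ω
|Z| = √(454² + 167²) = 484 Ω
∠Z = arctan(167/454) = 20.2°
I = V/|Z| = 4.34 mA
P = VI cos φ = 2.1 × 0.00434 × cos(20.2°) = 8.55 mW

8.55 mW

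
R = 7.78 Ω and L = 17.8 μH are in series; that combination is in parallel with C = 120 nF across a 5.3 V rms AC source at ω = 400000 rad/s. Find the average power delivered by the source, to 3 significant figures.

1.96 W

X_L = ωL = 7.12 Ω
X_C = 1/(ωC) = 20.8 Ω
Branch 1 (R+jX_L): Z₁ = 7.78 + j7.12 Ω, |Z₁| = 10.5 Ω
Branch 2 (−jX_C): Z₂ = −j20.8 Ω
Parallel: Z = Z₁Z₂/(Z₁+Z₂), |Z| = 13.9 Ω, ∠Z = 12.9°
I = V/|Z| = 380 mA
P = VI cos φ = 5.3 × 0.380 × cos(12.9°) = 1.96 W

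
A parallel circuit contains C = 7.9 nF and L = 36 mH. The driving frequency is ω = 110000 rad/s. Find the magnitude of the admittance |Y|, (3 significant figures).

X_L = ωL = 3960 Ω
X_C = 1/(ωC) = 1150 Ω
Parallel: admittances add. Y = 1/(jωL) + jωC
Y = (0 + j0.000616) S
|Y| = 0.000616 S → |Z| = 1/|Y| = 1620 Ω, ∠Z = −∠Y = -90.0°

616 μS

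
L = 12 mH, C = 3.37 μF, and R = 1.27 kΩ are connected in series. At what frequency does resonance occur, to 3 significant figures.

791 Hz

ω₀ = 1/√(LC) = 1/√(0.012 × 3.37e-06) = 4973 rad/s
f₀ = ω₀/(2π) = 791 Hz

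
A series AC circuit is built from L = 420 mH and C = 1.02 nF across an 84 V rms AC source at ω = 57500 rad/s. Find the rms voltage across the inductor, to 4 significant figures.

285.7 V

X_L = ωL = 24150 Ω
X_C = 1/(ωC) = 17050 Ω
Net reactance X = X_L − X_C = 7100 Ω
Z = j7100 Ω
|Z| = √(0² + 7100²) = 7100 Ω
I = V/|Z| = 11.83 mA
V_L = I·|Z_L| = 0.01183 × 24150 = 285.7 V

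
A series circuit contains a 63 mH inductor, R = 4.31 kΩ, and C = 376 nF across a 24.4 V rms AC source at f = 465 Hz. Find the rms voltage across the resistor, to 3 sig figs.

24.1 V

ω = 2πf = 2922 rad/s
X_L = ωL = 184 Ω
X_C = 1/(ωC) = 910 Ω
Net reactance X = X_L − X_C = -726 Ω
Z = 4310 − j726 Ω
|Z| = √(4310² + 726²) = 4370 Ω
I = V/|Z| = 5.58 mA
V_R = I·|Z_R| = 0.00558 × 4310 = 24.1 V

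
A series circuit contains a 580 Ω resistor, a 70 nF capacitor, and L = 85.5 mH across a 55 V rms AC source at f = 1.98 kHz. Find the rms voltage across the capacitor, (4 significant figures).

107.8 V

ω = 2πf = 12440 rad/s
X_L = ωL = 1064 Ω
X_C = 1/(ωC) = 1148 Ω
Net reactance X = X_L − X_C = -84.62 Ω
Z = 580.0 − j84.62 Ω
|Z| = √(580.0² + 84.62²) = 586.1 Ω
I = V/|Z| = 93.83 mA
V_C = I·|Z_C| = 0.09383 × 1148 = 107.8 V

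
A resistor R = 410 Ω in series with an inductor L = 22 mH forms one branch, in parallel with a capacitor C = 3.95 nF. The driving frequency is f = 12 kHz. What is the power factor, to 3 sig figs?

0.461

ω = 2πf = 75400 rad/s
X_L = ωL = 1660 Ω
X_C = 1/(ωC) = 3360 Ω
Branch 1 (R+jX_L): Z₁ = 410 + j1660 Ω, |Z₁| = 1710 Ω
Branch 2 (−jX_C): Z₂ = −j3360 Ω
Parallel: Z = Z₁Z₂/(Z₁+Z₂), |Z| = 3280 Ω, ∠Z = 62.5°
cos φ = cos(62.5°) = 0.461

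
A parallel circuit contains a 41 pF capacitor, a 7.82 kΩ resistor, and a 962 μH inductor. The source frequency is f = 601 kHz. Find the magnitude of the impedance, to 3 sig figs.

5690 Ω

ω = 2πf = 3.776e+06 rad/s
X_L = ωL = 3630 Ω
X_C = 1/(ωC) = 6460 Ω
Parallel: admittances add. Y = 1/R + 1/(jωL) + jωC
Y = (0.000128 − j0.000120) S
|Y| = 0.000176 S → |Z| = 1/|Y| = 5690 Ω, ∠Z = −∠Y = 43.3°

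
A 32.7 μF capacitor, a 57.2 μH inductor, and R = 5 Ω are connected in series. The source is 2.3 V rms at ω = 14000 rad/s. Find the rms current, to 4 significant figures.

X_L = ωL = 0.8008 Ω
X_C = 1/(ωC) = 2.184 Ω
Net reactance X = X_L − X_C = -1.384 Ω
Z = 5.000 − j1.384 Ω
|Z| = √(5.000² + 1.384²) = 5.188 Ω
I = V/|Z| = 2.3/5.188 = 443.3 mA

443.3 mA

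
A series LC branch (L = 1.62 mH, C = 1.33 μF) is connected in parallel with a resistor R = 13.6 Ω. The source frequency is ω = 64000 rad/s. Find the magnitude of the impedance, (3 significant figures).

X_L = ωL = 104 Ω
X_C = 1/(ωC) = 11.7 Ω
Branch 1: Z₁ = R = 13.6 Ω
Branch 2 (series LC): Z₂ = j(X_L − X_C) = j91.9 Ω
Parallel: Z = Z₁Z₂/(Z₁+Z₂), |Z| = 13.5 Ω, ∠Z = 8.42°

13.5 Ω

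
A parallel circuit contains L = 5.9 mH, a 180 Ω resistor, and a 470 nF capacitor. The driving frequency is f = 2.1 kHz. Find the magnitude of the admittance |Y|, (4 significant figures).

8.661 mS

ω = 2πf = 13190 rad/s
X_L = ωL = 77.85 Ω
X_C = 1/(ωC) = 161.3 Ω
Parallel: admittances add. Y = 1/R + 1/(jωL) + jωC
Y = (0.005556 − j0.006644) S
|Y| = 0.008661 S → |Z| = 1/|Y| = 115.5 Ω, ∠Z = −∠Y = 50.10°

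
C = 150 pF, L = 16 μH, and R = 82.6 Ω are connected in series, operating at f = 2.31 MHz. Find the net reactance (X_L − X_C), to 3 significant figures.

ω = 2πf = 1.451e+07 rad/s
X_L = ωL = 232 Ω
X_C = 1/(ωC) = 459 Ω
X = 232 − 459 = -227 Ω

-227 Ω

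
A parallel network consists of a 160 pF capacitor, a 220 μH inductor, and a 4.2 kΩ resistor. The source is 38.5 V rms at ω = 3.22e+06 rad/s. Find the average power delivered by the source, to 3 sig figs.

X_L = ωL = 708 Ω
X_C = 1/(ωC) = 1940 Ω
Parallel: admittances add. Y = 1/R + 1/(jωL) + jωC
Y = (0.000238 − j0.000896) S
|Y| = 0.000928 S → |Z| = 1/|Y| = 1080 Ω, ∠Z = −∠Y = 75.1°
I = V/|Z| = 35.7 mA
P = VI cos φ = 38.5 × 0.0357 × cos(75.1°) = 353 mW

353 mW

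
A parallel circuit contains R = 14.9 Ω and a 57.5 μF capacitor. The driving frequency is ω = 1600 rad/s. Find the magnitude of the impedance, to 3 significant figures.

X_C = 1/(ωC) = 10.9 Ω
Parallel: admittances add. Y = 1/R + jωC
Y = (0.0671 + j0.0920) S
|Y| = 0.114 S → |Z| = 1/|Y| = 8.78 Ω, ∠Z = −∠Y = -53.9°

8.78 Ω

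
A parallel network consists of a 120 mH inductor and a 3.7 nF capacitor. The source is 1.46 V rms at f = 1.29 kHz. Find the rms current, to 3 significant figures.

ω = 2πf = 8105 rad/s
X_L = ωL = 973 Ω
X_C = 1/(ωC) = 33300 Ω
Parallel: admittances add. Y = 1/(jωL) + jωC
Y = (0 − j0.000998) S
|Y| = 0.000998 S → |Z| = 1/|Y| = 1000 Ω, ∠Z = −∠Y = 90.0°
I = V/|Z| = 1.46/1000 = 1.46 mA

1.46 mA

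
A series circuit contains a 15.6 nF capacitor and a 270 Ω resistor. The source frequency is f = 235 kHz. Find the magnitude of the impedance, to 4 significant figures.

273.5 Ω

ω = 2πf = 1.477e+06 rad/s
X_C = 1/(ωC) = 43.41 Ω
Z = 270.0 − j43.41 Ω
|Z| = √(270.0² + 43.41²) = 273.5 Ω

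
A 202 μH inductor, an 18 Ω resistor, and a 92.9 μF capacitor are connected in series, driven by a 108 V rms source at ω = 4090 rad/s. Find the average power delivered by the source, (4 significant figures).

X_L = ωL = 0.8262 Ω
X_C = 1/(ωC) = 2.632 Ω
Net reactance X = X_L − X_C = -1.806 Ω
Z = 18.00 − j1.806 Ω
|Z| = √(18.00² + 1.806²) = 18.09 Ω
∠Z = arctan(-1.806/18.00) = -5.728°
I = V/|Z| = 5.970 A
P = VI cos φ = 108 × 5.970 × cos(-5.728°) = 641.5 W

641.5 W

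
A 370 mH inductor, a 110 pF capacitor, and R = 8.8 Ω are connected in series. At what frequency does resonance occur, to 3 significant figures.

ω₀ = 1/√(LC) = 1/√(0.37 × 1.1e-10) = 156700 rad/s
f₀ = ω₀/(2π) = 24.9 kHz

24.9 kHz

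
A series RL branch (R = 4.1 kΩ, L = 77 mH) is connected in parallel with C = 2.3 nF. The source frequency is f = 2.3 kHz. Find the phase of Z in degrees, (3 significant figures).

ω = 2πf = 14450 rad/s
X_L = ωL = 1110 Ω
X_C = 1/(ωC) = 30100 Ω
Branch 1 (R+jX_L): Z₁ = 4100 + j1110 Ω, |Z₁| = 4250 Ω
Branch 2 (−jX_C): Z₂ = −j30100 Ω
Parallel: Z = Z₁Z₂/(Z₁+Z₂), |Z| = 4370 Ω, ∠Z = 7.13°

7.13°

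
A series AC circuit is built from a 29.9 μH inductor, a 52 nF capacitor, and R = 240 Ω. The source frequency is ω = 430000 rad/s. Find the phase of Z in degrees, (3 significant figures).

X_L = ωL = 12.9 Ω
X_C = 1/(ωC) = 44.7 Ω
Net reactance X = X_L − X_C = -31.9 Ω
Z = 240 − j31.9 Ω
|Z| = √(240² + 31.9²) = 242 Ω
∠Z = arctan(-31.9/240) = -7.56°

-7.56°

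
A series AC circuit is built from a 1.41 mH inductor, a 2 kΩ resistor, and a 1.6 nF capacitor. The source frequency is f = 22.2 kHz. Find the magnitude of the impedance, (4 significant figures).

4728 Ω

ω = 2πf = 139500 rad/s
X_L = ωL = 196.7 Ω
X_C = 1/(ωC) = 4481 Ω
Net reactance X = X_L − X_C = -4284 Ω
Z = 2000 − j4284 Ω
|Z| = √(2000² + 4284²) = 4728 Ω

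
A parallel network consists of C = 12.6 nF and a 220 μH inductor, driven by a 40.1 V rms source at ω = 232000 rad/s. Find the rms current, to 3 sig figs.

X_L = ωL = 51.0 Ω
X_C = 1/(ωC) = 342 Ω
Parallel: admittances add. Y = 1/(jωL) + jωC
Y = (0 − j0.0167) S
|Y| = 0.0167 S → |Z| = 1/|Y| = 60.0 Ω, ∠Z = −∠Y = 90.0°
I = V/|Z| = 40.1/60.0 = 668 mA

668 mA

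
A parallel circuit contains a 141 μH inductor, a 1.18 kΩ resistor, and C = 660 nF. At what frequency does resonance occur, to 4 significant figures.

16.50 kHz

ω₀ = 1/√(LC) = 1/√(0.000141 × 6.6e-07) = 103700 rad/s
f₀ = ω₀/(2π) = 16.50 kHz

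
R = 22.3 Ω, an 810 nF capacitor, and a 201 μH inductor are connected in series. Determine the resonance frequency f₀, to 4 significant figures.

ω₀ = 1/√(LC) = 1/√(0.000201 × 8.1e-07) = 78370 rad/s
f₀ = ω₀/(2π) = 12.47 kHz

12.47 kHz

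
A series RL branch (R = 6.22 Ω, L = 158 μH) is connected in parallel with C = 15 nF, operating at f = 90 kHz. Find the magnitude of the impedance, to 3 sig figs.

361 Ω

ω = 2πf = 565500 rad/s
X_L = ωL = 89.3 Ω
X_C = 1/(ωC) = 118 Ω
Branch 1 (R+jX_L): Z₁ = 6.22 + j89.3 Ω, |Z₁| = 89.6 Ω
Branch 2 (−jX_C): Z₂ = −j118 Ω
Parallel: Z = Z₁Z₂/(Z₁+Z₂), |Z| = 361 Ω, ∠Z = 73.7°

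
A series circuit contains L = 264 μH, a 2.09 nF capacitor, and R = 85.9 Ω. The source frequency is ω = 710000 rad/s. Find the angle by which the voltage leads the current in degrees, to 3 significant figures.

X_L = ωL = 187 Ω
X_C = 1/(ωC) = 674 Ω
Net reactance X = X_L − X_C = -486 Ω
Z = 85.9 − j486 Ω
|Z| = √(85.9² + 486²) = 494 Ω
∠Z = arctan(-486/85.9) = -80.0°

-80.0°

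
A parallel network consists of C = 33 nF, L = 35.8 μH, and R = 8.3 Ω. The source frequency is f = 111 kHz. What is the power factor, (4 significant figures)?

0.9902

ω = 2πf = 697400 rad/s
X_L = ωL = 24.97 Ω
X_C = 1/(ωC) = 43.45 Ω
Parallel: admittances add. Y = 1/R + 1/(jωL) + jωC
Y = (0.1205 − j0.01704) S
|Y| = 0.1217 S → |Z| = 1/|Y| = 8.218 Ω, ∠Z = −∠Y = 8.048°
cos φ = cos(8.048°) = 0.9902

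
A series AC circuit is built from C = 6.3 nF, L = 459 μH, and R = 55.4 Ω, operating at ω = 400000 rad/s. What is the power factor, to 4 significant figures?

X_L = ωL = 183.6 Ω
X_C = 1/(ωC) = 396.8 Ω
Net reactance X = X_L − X_C = -213.2 Ω
Z = 55.40 − j213.2 Ω
|Z| = √(55.40² + 213.2²) = 220.3 Ω
∠Z = arctan(-213.2/55.40) = -75.44°
cos φ = cos(-75.44°) = 0.2515

0.2515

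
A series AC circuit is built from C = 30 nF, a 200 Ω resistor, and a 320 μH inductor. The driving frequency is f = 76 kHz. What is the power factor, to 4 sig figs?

0.9236

ω = 2πf = 477500 rad/s
X_L = ωL = 152.8 Ω
X_C = 1/(ωC) = 69.80 Ω
Net reactance X = X_L − X_C = 83.00 Ω
Z = 200.0 + j83.00 Ω
|Z| = √(200.0² + 83.00²) = 216.5 Ω
∠Z = arctan(83.00/200.0) = 22.54°
cos φ = cos(22.54°) = 0.9236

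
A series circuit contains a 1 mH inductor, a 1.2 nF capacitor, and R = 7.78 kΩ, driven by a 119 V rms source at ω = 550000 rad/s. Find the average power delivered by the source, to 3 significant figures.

X_L = ωL = 550 Ω
X_C = 1/(ωC) = 1520 Ω
Net reactance X = X_L − X_C = -965 Ω
Z = 7780 − j965 Ω
|Z| = √(7780² + 965²) = 7840 Ω
∠Z = arctan(-965/7780) = -7.07°
I = V/|Z| = 15.2 mA
P = VI cos φ = 119 × 0.0152 × cos(-7.07°) = 1.79 W

1.79 W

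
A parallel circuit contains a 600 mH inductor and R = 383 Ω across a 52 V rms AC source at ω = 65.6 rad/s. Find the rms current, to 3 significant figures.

X_L = ωL = 39.4 Ω
Parallel: admittances add. Y = 1/R + 1/(jωL)
Y = (0.00261 − j0.0254) S
|Y| = 0.0255 S → |Z| = 1/|Y| = 39.2 Ω, ∠Z = −∠Y = 84.1°
I = V/|Z| = 52/39.2 = 1.33 A

1.33 A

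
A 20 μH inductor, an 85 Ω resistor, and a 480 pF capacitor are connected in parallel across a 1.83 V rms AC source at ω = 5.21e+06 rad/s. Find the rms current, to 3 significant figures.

25.1 mA

X_L = ωL = 104 Ω
X_C = 1/(ωC) = 400 Ω
Parallel: admittances add. Y = 1/R + 1/(jωL) + jωC
Y = (0.0118 − j0.00710) S
|Y| = 0.0137 S → |Z| = 1/|Y| = 72.8 Ω, ∠Z = −∠Y = 31.1°
I = V/|Z| = 1.83/72.8 = 25.1 mA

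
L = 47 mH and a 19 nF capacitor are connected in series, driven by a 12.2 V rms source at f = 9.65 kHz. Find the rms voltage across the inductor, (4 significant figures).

17.54 V

ω = 2πf = 60630 rad/s
X_L = ωL = 2850 Ω
X_C = 1/(ωC) = 868.0 Ω
Net reactance X = X_L − X_C = 1982 Ω
Z = j1982 Ω
|Z| = √(0² + 1982²) = 1982 Ω
I = V/|Z| = 6.156 mA
V_L = I·|Z_L| = 0.006156 × 2850 = 17.54 V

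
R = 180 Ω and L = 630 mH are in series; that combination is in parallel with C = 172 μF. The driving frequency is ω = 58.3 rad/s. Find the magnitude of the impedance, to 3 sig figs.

X_L = ωL = 36.7 Ω
X_C = 1/(ωC) = 99.7 Ω
Branch 1 (R+jX_L): Z₁ = 180 + j36.7 Ω, |Z₁| = 184 Ω
Branch 2 (−jX_C): Z₂ = −j99.7 Ω
Parallel: Z = Z₁Z₂/(Z₁+Z₂), |Z| = 96.1 Ω, ∠Z = -59.2°

96.1 Ω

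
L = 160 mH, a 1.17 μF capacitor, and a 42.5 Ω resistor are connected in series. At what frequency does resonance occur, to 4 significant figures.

367.8 Hz

ω₀ = 1/√(LC) = 1/√(0.16 × 1.17e-06) = 2311 rad/s
f₀ = ω₀/(2π) = 367.8 Hz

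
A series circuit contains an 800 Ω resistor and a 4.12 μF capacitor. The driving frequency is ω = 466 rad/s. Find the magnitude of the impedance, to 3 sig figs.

955 Ω

X_C = 1/(ωC) = 521 Ω
Z = 800 − j521 Ω
|Z| = √(800² + 521²) = 955 Ω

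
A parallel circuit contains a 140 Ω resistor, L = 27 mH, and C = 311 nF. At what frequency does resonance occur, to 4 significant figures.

ω₀ = 1/√(LC) = 1/√(0.027 × 3.11e-07) = 10910 rad/s
f₀ = ω₀/(2π) = 1.737 kHz

1.737 kHz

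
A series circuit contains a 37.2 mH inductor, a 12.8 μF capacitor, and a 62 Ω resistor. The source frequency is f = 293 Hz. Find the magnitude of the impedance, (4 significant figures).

ω = 2πf = 1841 rad/s
X_L = ωL = 68.48 Ω
X_C = 1/(ωC) = 42.44 Ω
Net reactance X = X_L − X_C = 26.05 Ω
Z = 62.00 + j26.05 Ω
|Z| = √(62.00² + 26.05²) = 67.25 Ω

67.25 Ω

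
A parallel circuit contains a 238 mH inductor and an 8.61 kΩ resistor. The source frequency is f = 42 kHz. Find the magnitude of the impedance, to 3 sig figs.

ω = 2πf = 263900 rad/s
X_L = ωL = 62800 Ω
Parallel: admittances add. Y = 1/R + 1/(jωL)
Y = (0.000116 − j1.59e-05) S
|Y| = 0.000117 S → |Z| = 1/|Y| = 8530 Ω, ∠Z = −∠Y = 7.81°

8530 Ω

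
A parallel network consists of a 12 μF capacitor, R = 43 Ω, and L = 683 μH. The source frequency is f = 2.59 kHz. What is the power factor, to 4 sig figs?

ω = 2πf = 16270 rad/s
X_L = ωL = 11.11 Ω
X_C = 1/(ωC) = 5.121 Ω
Parallel: admittances add. Y = 1/R + 1/(jωL) + jωC
Y = (0.02326 + j0.1053) S
|Y| = 0.1078 S → |Z| = 1/|Y| = 9.272 Ω, ∠Z = −∠Y = -77.55°
cos φ = cos(-77.55°) = 0.2156

0.2156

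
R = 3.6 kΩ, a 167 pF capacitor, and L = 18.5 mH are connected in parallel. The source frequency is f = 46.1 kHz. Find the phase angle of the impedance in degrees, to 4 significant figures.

26.46°

ω = 2πf = 289700 rad/s
X_L = ωL = 5359 Ω
X_C = 1/(ωC) = 20670 Ω
Parallel: admittances add. Y = 1/R + 1/(jωL) + jωC
Y = (0.0002778 − j0.0001382) S
|Y| = 0.0003103 S → |Z| = 1/|Y| = 3223 Ω, ∠Z = −∠Y = 26.46°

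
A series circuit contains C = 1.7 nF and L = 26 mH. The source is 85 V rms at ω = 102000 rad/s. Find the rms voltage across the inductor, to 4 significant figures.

72.37 V

X_L = ωL = 2652 Ω
X_C = 1/(ωC) = 5767 Ω
Net reactance X = X_L − X_C = -3115 Ω
Z = − j3115 Ω
|Z| = √(0² + 3115²) = 3115 Ω
I = V/|Z| = 27.29 mA
V_L = I·|Z_L| = 0.02729 × 2652 = 72.37 V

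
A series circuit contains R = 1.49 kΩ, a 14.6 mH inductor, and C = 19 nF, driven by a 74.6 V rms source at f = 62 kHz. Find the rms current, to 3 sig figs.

13.0 mA

ω = 2πf = 389600 rad/s
X_L = ωL = 5690 Ω
X_C = 1/(ωC) = 135 Ω
Net reactance X = X_L − X_C = 5550 Ω
Z = 1490 + j5550 Ω
|Z| = √(1490² + 5550²) = 5750 Ω
I = V/|Z| = 74.6/5750 = 13.0 mA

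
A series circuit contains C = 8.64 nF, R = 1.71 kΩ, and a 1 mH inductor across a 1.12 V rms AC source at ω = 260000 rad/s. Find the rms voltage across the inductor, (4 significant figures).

0.1693 V

X_L = ωL = 260.0 Ω
X_C = 1/(ωC) = 445.2 Ω
Net reactance X = X_L − X_C = -185.2 Ω
Z = 1710 − j185.2 Ω
|Z| = √(1710² + 185.2²) = 1720 Ω
I = V/|Z| = 651.2 μA
V_L = I·|Z_L| = 0.0006512 × 260.0 = 0.1693 V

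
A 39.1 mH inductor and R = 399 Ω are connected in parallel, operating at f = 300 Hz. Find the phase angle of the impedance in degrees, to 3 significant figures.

ω = 2πf = 1885 rad/s
X_L = ωL = 73.7 Ω
Parallel: admittances add. Y = 1/R + 1/(jωL)
Y = (0.00251 − j0.0136) S
|Y| = 0.0138 S → |Z| = 1/|Y| = 72.5 Ω, ∠Z = −∠Y = 79.5°

79.5°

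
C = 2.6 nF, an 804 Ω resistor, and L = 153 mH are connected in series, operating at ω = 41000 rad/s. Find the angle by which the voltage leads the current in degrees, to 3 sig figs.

X_L = ωL = 6270 Ω
X_C = 1/(ωC) = 9380 Ω
Net reactance X = X_L − X_C = -3110 Ω
Z = 804 − j3110 Ω
|Z| = √(804² + 3110²) = 3210 Ω
∠Z = arctan(-3110/804) = -75.5°

-75.5°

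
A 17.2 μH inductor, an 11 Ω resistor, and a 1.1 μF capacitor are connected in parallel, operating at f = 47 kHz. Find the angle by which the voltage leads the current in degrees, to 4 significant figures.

ω = 2πf = 295300 rad/s
X_L = ωL = 5.079 Ω
X_C = 1/(ωC) = 3.078 Ω
Parallel: admittances add. Y = 1/R + 1/(jωL) + jωC
Y = (0.09091 + j0.1280) S
|Y| = 0.1570 S → |Z| = 1/|Y| = 6.371 Ω, ∠Z = −∠Y = -54.61°

-54.61°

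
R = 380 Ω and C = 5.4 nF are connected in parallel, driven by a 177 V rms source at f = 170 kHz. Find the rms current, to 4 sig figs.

1.122 A

ω = 2πf = 1.068e+06 rad/s
X_C = 1/(ωC) = 173.4 Ω
Parallel: admittances add. Y = 1/R + jωC
Y = (0.002632 + j0.005768) S
|Y| = 0.006340 S → |Z| = 1/|Y| = 157.7 Ω, ∠Z = −∠Y = -65.48°
I = V/|Z| = 177/157.7 = 1.122 A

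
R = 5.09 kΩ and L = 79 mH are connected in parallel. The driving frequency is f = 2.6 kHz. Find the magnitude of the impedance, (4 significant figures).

ω = 2πf = 16340 rad/s
X_L = ωL = 1291 Ω
Parallel: admittances add. Y = 1/R + 1/(jωL)
Y = (0.0001965 − j0.0007749) S
|Y| = 0.0007994 S → |Z| = 1/|Y| = 1251 Ω, ∠Z = −∠Y = 75.77°

1251 Ω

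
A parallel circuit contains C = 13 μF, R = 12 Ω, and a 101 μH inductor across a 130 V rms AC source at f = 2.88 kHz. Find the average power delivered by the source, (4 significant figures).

1.408 kW

ω = 2πf = 18100 rad/s
X_L = ωL = 1.828 Ω
X_C = 1/(ωC) = 4.251 Ω
Parallel: admittances add. Y = 1/R + 1/(jωL) + jωC
Y = (0.08333 − j0.3119) S
|Y| = 0.3228 S → |Z| = 1/|Y| = 3.097 Ω, ∠Z = −∠Y = 75.04°
I = V/|Z| = 41.97 A
P = VI cos φ = 130 × 41.97 × cos(75.04°) = 1.408 kW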